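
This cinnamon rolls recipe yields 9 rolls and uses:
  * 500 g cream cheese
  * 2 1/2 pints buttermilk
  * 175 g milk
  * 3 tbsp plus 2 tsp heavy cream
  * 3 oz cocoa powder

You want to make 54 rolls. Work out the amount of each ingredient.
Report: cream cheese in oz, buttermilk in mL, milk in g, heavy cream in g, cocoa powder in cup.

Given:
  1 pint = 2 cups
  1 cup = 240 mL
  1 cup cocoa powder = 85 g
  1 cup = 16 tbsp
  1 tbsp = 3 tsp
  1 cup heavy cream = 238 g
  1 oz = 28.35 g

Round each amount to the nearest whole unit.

cream cheese: 106 oz; buttermilk: 7200 mL; milk: 1050 g; heavy cream: 327 g; cocoa powder: 6 cup

Scaling factor: 54/9 = 6.
cream cheese: 500 g × 6 ÷ 28.35 g/oz ≈ 106 oz
buttermilk: 2.5 pint × 6 × 2 cup/pint × 240 mL/cup = 7200 mL
milk: 175 g × 6 = 1050 g
heavy cream: (3 tbsp + 2 tsp = 11/3 tbsp) × 6 ÷ 16 tbsp/cup × 238 g/cup ≈ 327 g
cocoa powder: 3 oz × 6 × 28.35 g/oz ÷ 85 g/cup ≈ 6 cup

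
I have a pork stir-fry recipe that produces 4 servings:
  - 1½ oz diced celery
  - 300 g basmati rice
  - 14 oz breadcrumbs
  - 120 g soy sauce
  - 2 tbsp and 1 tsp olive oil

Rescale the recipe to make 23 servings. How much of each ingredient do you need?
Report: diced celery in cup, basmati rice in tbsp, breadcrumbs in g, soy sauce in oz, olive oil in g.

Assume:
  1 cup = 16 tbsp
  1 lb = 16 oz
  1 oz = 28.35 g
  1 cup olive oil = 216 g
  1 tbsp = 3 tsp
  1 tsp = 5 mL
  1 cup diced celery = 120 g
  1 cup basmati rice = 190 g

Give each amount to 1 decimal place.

Scaling factor: 23/4 = 5.75.
diced celery: 1.5 oz × 23/4 × 28.35 g/oz ÷ 120 g/cup ≈ 2.0 cup
basmati rice: 300 g × 23/4 ÷ 190 g/cup × 16 tbsp/cup ≈ 145.3 tbsp
breadcrumbs: 14 oz × 23/4 × 28.35 g/oz ≈ 2282.2 g
soy sauce: 120 g × 23/4 ÷ 28.35 g/oz ≈ 24.3 oz
olive oil: (2 tbsp + 1 tsp = 7/3 tbsp) × 23/4 ÷ 16 tbsp/cup × 216 g/cup ≈ 181.1 g

diced celery: 2.0 cup; basmati rice: 145.3 tbsp; breadcrumbs: 2282.2 g; soy sauce: 24.3 oz; olive oil: 181.1 g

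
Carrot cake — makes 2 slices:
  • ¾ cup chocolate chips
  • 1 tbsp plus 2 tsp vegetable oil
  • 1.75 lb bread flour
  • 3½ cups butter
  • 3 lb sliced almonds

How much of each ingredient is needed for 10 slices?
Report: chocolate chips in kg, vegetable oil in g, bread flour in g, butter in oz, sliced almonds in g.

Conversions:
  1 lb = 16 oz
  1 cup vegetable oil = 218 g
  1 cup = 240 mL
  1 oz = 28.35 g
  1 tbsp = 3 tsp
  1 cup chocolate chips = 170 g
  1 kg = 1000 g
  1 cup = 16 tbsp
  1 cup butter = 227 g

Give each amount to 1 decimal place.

Scaling factor: 10/2 = 5.
chocolate chips: 0.75 cup × 5 × 170 g/cup ÷ 1000 g/kg ≈ 0.6 kg
vegetable oil: (1 tbsp + 2 tsp = 5/3 tbsp) × 5 ÷ 16 tbsp/cup × 218 g/cup ≈ 113.5 g
bread flour: 1.75 lb × 5 × 16 oz/lb × 28.35 g/oz = 3969.0 g
butter: 3.5 cup × 5 × 227 g/cup ÷ 28.35 g/oz ≈ 140.1 oz
sliced almonds: 3 lb × 5 × 16 oz/lb × 28.35 g/oz = 6804.0 g

chocolate chips: 0.6 kg; vegetable oil: 113.5 g; bread flour: 3969.0 g; butter: 140.1 oz; sliced almonds: 6804.0 g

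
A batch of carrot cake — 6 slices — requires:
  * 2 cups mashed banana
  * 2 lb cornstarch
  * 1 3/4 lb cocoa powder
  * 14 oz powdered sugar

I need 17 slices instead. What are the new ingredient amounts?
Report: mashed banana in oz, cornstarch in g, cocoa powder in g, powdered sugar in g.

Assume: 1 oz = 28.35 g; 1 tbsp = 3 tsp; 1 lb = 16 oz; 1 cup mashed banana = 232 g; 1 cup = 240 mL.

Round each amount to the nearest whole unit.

Scaling factor: 17/6.
mashed banana: 2 cup × 17/6 × 232 g/cup ÷ 28.35 g/oz ≈ 46 oz
cornstarch: 2 lb × 17/6 × 16 oz/lb × 28.35 g/oz ≈ 2570 g
cocoa powder: 1.75 lb × 17/6 × 16 oz/lb × 28.35 g/oz ≈ 2249 g
powdered sugar: 14 oz × 17/6 × 28.35 g/oz ≈ 1125 g

mashed banana: 46 oz; cornstarch: 2570 g; cocoa powder: 2249 g; powdered sugar: 1125 g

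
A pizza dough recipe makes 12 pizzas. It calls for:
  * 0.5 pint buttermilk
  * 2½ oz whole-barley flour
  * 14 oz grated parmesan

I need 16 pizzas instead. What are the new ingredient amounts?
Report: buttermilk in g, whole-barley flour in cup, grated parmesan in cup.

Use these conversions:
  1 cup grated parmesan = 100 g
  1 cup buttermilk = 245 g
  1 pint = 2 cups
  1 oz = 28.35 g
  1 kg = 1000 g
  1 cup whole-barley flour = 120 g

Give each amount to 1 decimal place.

buttermilk: 326.7 g; whole-barley flour: 0.8 cup; grated parmesan: 5.3 cup

Scaling factor: 16/12 = 4/3.
buttermilk: 0.5 pint × 4/3 × 2 cup/pint × 245 g/cup ≈ 326.7 g
whole-barley flour: 2.5 oz × 4/3 × 28.35 g/oz ÷ 120 g/cup ≈ 0.8 cup
grated parmesan: 14 oz × 4/3 × 28.35 g/oz ÷ 100 g/cup ≈ 5.3 cup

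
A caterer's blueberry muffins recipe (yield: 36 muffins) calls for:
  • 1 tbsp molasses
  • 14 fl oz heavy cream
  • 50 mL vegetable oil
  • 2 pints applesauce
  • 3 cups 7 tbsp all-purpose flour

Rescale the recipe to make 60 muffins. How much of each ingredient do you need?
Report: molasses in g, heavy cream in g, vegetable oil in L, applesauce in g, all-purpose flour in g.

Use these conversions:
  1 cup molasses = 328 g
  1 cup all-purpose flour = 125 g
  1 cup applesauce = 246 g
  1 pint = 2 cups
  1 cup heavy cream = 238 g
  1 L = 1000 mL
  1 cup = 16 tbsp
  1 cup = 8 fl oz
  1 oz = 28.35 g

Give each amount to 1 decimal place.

molasses: 34.2 g; heavy cream: 694.2 g; vegetable oil: 0.1 L; applesauce: 1640.0 g; all-purpose flour: 716.1 g

Scaling factor: 60/36 = 5/3.
molasses: 1 tbsp × 5/3 ÷ 16 tbsp/cup × 328 g/cup ≈ 34.2 g
heavy cream: 14 fl oz × 5/3 ÷ 8 fl oz/cup × 238 g/cup ≈ 694.2 g
vegetable oil: 50 mL × 5/3 ÷ 1000 mL/L ≈ 0.1 L
applesauce: 2 pint × 5/3 × 2 cup/pint × 246 g/cup = 1640.0 g
all-purpose flour: (3 cup + 7 tbsp = 3.4375 cup) × 5/3 × 125 g/cup ≈ 716.1 g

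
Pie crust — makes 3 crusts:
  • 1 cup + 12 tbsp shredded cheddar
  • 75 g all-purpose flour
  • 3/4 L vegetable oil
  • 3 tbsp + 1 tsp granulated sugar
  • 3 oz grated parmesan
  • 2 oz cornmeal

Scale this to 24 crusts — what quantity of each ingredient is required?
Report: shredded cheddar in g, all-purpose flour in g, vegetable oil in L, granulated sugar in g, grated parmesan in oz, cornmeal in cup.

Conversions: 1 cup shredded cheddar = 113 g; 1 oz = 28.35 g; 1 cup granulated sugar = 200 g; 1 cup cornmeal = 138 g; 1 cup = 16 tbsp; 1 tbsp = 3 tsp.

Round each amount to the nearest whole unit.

shredded cheddar: 1582 g; all-purpose flour: 600 g; vegetable oil: 6 L; granulated sugar: 333 g; grated parmesan: 24 oz; cornmeal: 3 cup

Scaling factor: 24/3 = 8.
shredded cheddar: (1 cup + 12 tbsp = 1.75 cup) × 8 × 113 g/cup = 1582 g
all-purpose flour: 75 g × 8 = 600 g
vegetable oil: 0.75 L × 8 = 6 L
granulated sugar: (3 tbsp + 1 tsp = 10/3 tbsp) × 8 ÷ 16 tbsp/cup × 200 g/cup ≈ 333 g
grated parmesan: 3 oz × 8 = 24 oz
cornmeal: 2 oz × 8 × 28.35 g/oz ÷ 138 g/cup ≈ 3 cup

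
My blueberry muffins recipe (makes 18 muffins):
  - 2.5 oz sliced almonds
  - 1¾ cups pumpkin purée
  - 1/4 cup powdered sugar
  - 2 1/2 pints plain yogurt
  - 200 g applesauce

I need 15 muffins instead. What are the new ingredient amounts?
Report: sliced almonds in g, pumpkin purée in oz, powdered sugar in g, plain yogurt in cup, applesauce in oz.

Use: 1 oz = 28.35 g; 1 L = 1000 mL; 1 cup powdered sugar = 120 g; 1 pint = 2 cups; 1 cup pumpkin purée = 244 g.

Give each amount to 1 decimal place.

Scaling factor: 15/18 = 5/6.
sliced almonds: 2.5 oz × 5/6 × 28.35 g/oz ≈ 59.1 g
pumpkin purée: 1.75 cup × 5/6 × 244 g/cup ÷ 28.35 g/oz ≈ 12.6 oz
powdered sugar: 0.25 cup × 5/6 × 120 g/cup = 25.0 g
plain yogurt: 2.5 pint × 5/6 × 2 cup/pint ≈ 4.2 cup
applesauce: 200 g × 5/6 ÷ 28.35 g/oz ≈ 5.9 oz

sliced almonds: 59.1 g; pumpkin purée: 12.6 oz; powdered sugar: 25.0 g; plain yogurt: 4.2 cup; applesauce: 5.9 oz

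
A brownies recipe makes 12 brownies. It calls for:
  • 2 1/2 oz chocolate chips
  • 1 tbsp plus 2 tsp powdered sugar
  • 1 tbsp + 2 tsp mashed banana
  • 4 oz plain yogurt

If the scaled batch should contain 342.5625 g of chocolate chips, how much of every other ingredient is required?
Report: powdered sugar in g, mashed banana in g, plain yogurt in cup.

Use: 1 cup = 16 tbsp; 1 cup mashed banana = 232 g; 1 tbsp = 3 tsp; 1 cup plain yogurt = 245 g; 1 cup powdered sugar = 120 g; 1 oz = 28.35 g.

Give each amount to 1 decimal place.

The original recipe has 70.875 g of chocolate chips, so the scaling factor is 342.5625 ÷ 70.875 = 29/6.
powdered sugar: (1 tbsp + 2 tsp = 5/3 tbsp) × 29/6 ÷ 16 tbsp/cup × 120 g/cup ≈ 60.4 g
mashed banana: (1 tbsp + 2 tsp = 5/3 tbsp) × 29/6 ÷ 16 tbsp/cup × 232 g/cup ≈ 116.8 g
plain yogurt: 4 oz × 29/6 × 28.35 g/oz ÷ 245 g/cup ≈ 2.2 cup

powdered sugar: 60.4 g; mashed banana: 116.8 g; plain yogurt: 2.2 cup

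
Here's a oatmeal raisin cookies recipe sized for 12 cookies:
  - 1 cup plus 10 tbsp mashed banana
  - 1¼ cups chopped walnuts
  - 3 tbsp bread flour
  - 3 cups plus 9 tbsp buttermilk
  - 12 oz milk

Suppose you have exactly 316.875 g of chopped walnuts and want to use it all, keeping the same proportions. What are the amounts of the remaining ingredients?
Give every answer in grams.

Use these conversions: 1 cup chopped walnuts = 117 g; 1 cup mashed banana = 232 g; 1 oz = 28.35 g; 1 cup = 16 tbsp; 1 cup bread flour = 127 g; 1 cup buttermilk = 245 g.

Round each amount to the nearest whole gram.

The original recipe has 146.25 g of chopped walnuts, so the scaling factor is 316.875 ÷ 146.25 = 13/6.
mashed banana: (1 cup + 10 tbsp = 1.625 cup) × 13/6 × 232 g/cup ≈ 817 g
bread flour: 3 tbsp × 13/6 ÷ 16 tbsp/cup × 127 g/cup ≈ 52 g
buttermilk: (3 cup + 9 tbsp = 3.5625 cup) × 13/6 × 245 g/cup ≈ 1891 g
milk: 12 oz × 13/6 × 28.35 g/oz ≈ 737 g

mashed banana: 817 g; bread flour: 52 g; buttermilk: 1891 g; milk: 737 g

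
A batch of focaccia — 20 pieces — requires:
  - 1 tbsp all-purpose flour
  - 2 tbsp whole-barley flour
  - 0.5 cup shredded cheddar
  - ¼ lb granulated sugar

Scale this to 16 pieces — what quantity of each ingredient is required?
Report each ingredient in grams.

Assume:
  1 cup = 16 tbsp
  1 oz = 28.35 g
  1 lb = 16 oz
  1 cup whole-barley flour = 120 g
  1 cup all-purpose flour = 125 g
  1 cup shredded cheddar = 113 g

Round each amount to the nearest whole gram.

all-purpose flour: 6 g; whole-barley flour: 12 g; shredded cheddar: 45 g; granulated sugar: 91 g

Scaling factor: 16/20 = 4/5 = 0.8.
all-purpose flour: 1 tbsp × 4/5 ÷ 16 tbsp/cup × 125 g/cup ≈ 6 g
whole-barley flour: 2 tbsp × 4/5 ÷ 16 tbsp/cup × 120 g/cup = 12 g
shredded cheddar: 0.5 cup × 4/5 × 113 g/cup ≈ 45 g
granulated sugar: 0.25 lb × 4/5 × 16 oz/lb × 28.35 g/oz ≈ 91 g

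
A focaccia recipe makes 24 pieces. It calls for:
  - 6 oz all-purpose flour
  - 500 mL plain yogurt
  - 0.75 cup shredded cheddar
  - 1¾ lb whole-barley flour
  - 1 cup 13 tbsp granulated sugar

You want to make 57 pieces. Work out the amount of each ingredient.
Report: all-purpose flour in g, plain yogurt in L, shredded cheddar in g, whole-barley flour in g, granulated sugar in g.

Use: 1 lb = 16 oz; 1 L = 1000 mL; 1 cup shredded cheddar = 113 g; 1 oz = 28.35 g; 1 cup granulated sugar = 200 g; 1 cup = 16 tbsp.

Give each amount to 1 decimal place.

Scaling factor: 57/24 = 19/8 = 2.375.
all-purpose flour: 6 oz × 19/8 × 28.35 g/oz ≈ 404.0 g
plain yogurt: 500 mL × 19/8 ÷ 1000 mL/L ≈ 1.2 L
shredded cheddar: 0.75 cup × 19/8 × 113 g/cup ≈ 201.3 g
whole-barley flour: 1.75 lb × 19/8 × 16 oz/lb × 28.35 g/oz ≈ 1885.3 g
granulated sugar: (1 cup + 13 tbsp = 1.8125 cup) × 19/8 × 200 g/cup ≈ 860.9 g

all-purpose flour: 404.0 g; plain yogurt: 1.2 L; shredded cheddar: 201.3 g; whole-barley flour: 1885.3 g; granulated sugar: 860.9 g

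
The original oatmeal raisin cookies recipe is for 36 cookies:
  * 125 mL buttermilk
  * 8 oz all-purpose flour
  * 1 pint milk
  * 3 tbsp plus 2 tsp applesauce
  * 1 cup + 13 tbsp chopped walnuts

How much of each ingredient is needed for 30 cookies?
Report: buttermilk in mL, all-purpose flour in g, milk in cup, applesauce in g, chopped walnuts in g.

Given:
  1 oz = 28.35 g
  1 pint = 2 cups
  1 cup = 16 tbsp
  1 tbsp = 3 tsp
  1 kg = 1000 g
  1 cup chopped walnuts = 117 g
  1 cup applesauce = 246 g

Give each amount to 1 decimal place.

buttermilk: 104.2 mL; all-purpose flour: 189.0 g; milk: 1.7 cup; applesauce: 47.0 g; chopped walnuts: 176.7 g

Scaling factor: 30/36 = 5/6.
buttermilk: 125 mL × 5/6 ≈ 104.2 mL
all-purpose flour: 8 oz × 5/6 × 28.35 g/oz = 189.0 g
milk: 1 pint × 5/6 × 2 cup/pint ≈ 1.7 cup
applesauce: (3 tbsp + 2 tsp = 11/3 tbsp) × 5/6 ÷ 16 tbsp/cup × 246 g/cup ≈ 47.0 g
chopped walnuts: (1 cup + 13 tbsp = 1.8125 cup) × 5/6 × 117 g/cup ≈ 176.7 g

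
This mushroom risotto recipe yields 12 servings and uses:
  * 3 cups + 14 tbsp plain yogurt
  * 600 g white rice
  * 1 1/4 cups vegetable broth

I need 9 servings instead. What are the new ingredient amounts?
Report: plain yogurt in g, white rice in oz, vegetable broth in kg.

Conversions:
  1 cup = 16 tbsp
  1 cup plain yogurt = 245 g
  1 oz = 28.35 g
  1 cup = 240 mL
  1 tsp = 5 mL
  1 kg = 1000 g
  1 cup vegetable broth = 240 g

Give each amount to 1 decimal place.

plain yogurt: 712.0 g; white rice: 15.9 oz; vegetable broth: 0.2 kg

Scaling factor: 9/12 = 3/4 = 0.75.
plain yogurt: (3 cup + 14 tbsp = 3.875 cup) × 3/4 × 245 g/cup ≈ 712.0 g
white rice: 600 g × 3/4 ÷ 28.35 g/oz ≈ 15.9 oz
vegetable broth: 1.25 cup × 3/4 × 240 g/cup ÷ 1000 g/kg ≈ 0.2 kg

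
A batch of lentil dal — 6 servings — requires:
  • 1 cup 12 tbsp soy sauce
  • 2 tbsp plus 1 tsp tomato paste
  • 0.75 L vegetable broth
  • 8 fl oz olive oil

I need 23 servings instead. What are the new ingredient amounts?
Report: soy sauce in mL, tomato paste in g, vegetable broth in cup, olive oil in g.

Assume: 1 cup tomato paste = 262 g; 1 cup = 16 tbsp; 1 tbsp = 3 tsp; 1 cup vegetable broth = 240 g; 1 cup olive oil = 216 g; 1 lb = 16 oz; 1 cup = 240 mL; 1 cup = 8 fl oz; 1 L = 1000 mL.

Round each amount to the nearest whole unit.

soy sauce: 1610 mL; tomato paste: 146 g; vegetable broth: 12 cup; olive oil: 828 g

Scaling factor: 23/6.
soy sauce: (1 cup + 12 tbsp = 1.75 cup) × 23/6 × 240 mL/cup = 1610 mL
tomato paste: (2 tbsp + 1 tsp = 7/3 tbsp) × 23/6 ÷ 16 tbsp/cup × 262 g/cup ≈ 146 g
vegetable broth: 0.75 L × 23/6 × 1000 mL/L ÷ 240 mL/cup ≈ 12 cup
olive oil: 8 fl oz × 23/6 ÷ 8 fl oz/cup × 216 g/cup = 828 g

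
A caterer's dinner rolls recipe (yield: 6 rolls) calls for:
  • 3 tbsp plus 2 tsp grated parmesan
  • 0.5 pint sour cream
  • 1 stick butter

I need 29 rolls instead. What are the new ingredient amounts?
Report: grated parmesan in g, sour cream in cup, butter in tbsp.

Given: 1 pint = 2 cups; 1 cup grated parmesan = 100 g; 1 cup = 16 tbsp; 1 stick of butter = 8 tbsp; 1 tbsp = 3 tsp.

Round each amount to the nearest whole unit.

grated parmesan: 111 g; sour cream: 5 cup; butter: 39 tbsp

Scaling factor: 29/6.
grated parmesan: (3 tbsp + 2 tsp = 11/3 tbsp) × 29/6 ÷ 16 tbsp/cup × 100 g/cup ≈ 111 g
sour cream: 0.5 pint × 29/6 × 2 cup/pint ≈ 5 cup
butter: 1 stick × 29/6 × 8 tbsp/stick ≈ 39 tbsp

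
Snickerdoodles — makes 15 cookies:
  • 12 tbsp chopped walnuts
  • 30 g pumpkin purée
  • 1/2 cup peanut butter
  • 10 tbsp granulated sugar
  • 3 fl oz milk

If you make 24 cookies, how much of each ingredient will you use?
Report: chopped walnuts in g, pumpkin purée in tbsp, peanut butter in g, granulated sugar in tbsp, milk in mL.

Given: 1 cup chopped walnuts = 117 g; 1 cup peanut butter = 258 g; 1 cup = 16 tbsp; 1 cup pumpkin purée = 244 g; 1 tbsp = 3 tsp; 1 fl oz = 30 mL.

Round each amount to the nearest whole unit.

Scaling factor: 24/15 = 8/5 = 1.6.
chopped walnuts: 12 tbsp × 8/5 ÷ 16 tbsp/cup × 117 g/cup ≈ 140 g
pumpkin purée: 30 g × 8/5 ÷ 244 g/cup × 16 tbsp/cup ≈ 3 tbsp
peanut butter: 0.5 cup × 8/5 × 258 g/cup ≈ 206 g
granulated sugar: 10 tbsp × 8/5 = 16 tbsp
milk: 3 fl oz × 8/5 × 30 mL/fl oz = 144 mL

chopped walnuts: 140 g; pumpkin purée: 3 tbsp; peanut butter: 206 g; granulated sugar: 16 tbsp; milk: 144 mL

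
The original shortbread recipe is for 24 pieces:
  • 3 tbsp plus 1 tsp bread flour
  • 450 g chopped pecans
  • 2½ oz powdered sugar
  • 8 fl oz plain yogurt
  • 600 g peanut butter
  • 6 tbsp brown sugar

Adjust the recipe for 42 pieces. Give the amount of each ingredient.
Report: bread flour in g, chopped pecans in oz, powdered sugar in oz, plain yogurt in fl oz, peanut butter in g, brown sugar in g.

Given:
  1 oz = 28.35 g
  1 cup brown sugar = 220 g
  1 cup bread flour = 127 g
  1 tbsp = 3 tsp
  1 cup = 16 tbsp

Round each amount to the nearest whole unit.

Scaling factor: 42/24 = 7/4 = 1.75.
bread flour: (3 tbsp + 1 tsp = 10/3 tbsp) × 7/4 ÷ 16 tbsp/cup × 127 g/cup ≈ 46 g
chopped pecans: 450 g × 7/4 ÷ 28.35 g/oz ≈ 28 oz
powdered sugar: 2.5 oz × 7/4 ≈ 4 oz
plain yogurt: 8 fl oz × 7/4 = 14 fl oz
peanut butter: 600 g × 7/4 = 1050 g
brown sugar: 6 tbsp × 7/4 ÷ 16 tbsp/cup × 220 g/cup ≈ 144 g

bread flour: 46 g; chopped pecans: 28 oz; powdered sugar: 4 oz; plain yogurt: 14 fl oz; peanut butter: 1050 g; brown sugar: 144 g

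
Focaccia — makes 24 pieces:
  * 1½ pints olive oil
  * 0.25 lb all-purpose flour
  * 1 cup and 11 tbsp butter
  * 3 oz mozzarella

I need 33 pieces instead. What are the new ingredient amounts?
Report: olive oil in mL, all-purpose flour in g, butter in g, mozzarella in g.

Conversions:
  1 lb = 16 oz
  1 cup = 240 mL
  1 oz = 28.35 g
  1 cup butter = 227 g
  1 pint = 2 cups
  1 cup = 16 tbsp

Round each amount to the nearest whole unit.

olive oil: 990 mL; all-purpose flour: 156 g; butter: 527 g; mozzarella: 117 g

Scaling factor: 33/24 = 11/8 = 1.375.
olive oil: 1.5 pint × 11/8 × 2 cup/pint × 240 mL/cup = 990 mL
all-purpose flour: 0.25 lb × 11/8 × 16 oz/lb × 28.35 g/oz ≈ 156 g
butter: (1 cup + 11 tbsp = 1.6875 cup) × 11/8 × 227 g/cup ≈ 527 g
mozzarella: 3 oz × 11/8 × 28.35 g/oz ≈ 117 g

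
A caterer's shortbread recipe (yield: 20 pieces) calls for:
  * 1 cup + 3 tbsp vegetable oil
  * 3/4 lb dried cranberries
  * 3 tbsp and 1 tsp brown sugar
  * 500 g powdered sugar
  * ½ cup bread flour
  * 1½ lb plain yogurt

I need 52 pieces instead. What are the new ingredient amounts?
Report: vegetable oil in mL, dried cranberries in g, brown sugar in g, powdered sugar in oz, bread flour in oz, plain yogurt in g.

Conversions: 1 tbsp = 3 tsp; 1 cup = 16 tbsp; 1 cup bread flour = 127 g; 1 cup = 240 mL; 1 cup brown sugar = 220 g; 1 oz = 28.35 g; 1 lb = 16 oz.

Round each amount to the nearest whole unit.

vegetable oil: 741 mL; dried cranberries: 885 g; brown sugar: 119 g; powdered sugar: 46 oz; bread flour: 6 oz; plain yogurt: 1769 g

Scaling factor: 52/20 = 13/5 = 2.6.
vegetable oil: (1 cup + 3 tbsp = 1.1875 cup) × 13/5 × 240 mL/cup = 741 mL
dried cranberries: 0.75 lb × 13/5 × 16 oz/lb × 28.35 g/oz ≈ 885 g
brown sugar: (3 tbsp + 1 tsp = 10/3 tbsp) × 13/5 ÷ 16 tbsp/cup × 220 g/cup ≈ 119 g
powdered sugar: 500 g × 13/5 ÷ 28.35 g/oz ≈ 46 oz
bread flour: 0.5 cup × 13/5 × 127 g/cup ÷ 28.35 g/oz ≈ 6 oz
plain yogurt: 1.5 lb × 13/5 × 16 oz/lb × 28.35 g/oz ≈ 1769 g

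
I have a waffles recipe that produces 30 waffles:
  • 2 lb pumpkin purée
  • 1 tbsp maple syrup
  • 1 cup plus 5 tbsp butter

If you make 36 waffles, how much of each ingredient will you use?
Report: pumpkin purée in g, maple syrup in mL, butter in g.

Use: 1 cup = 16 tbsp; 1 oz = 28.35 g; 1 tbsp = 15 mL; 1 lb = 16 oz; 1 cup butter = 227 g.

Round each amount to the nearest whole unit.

Scaling factor: 36/30 = 6/5 = 1.2.
pumpkin purée: 2 lb × 6/5 × 16 oz/lb × 28.35 g/oz ≈ 1089 g
maple syrup: 1 tbsp × 6/5 × 15 mL/tbsp = 18 mL
butter: (1 cup + 5 tbsp = 1.3125 cup) × 6/5 × 227 g/cup ≈ 358 g

pumpkin purée: 1089 g; maple syrup: 18 mL; butter: 358 g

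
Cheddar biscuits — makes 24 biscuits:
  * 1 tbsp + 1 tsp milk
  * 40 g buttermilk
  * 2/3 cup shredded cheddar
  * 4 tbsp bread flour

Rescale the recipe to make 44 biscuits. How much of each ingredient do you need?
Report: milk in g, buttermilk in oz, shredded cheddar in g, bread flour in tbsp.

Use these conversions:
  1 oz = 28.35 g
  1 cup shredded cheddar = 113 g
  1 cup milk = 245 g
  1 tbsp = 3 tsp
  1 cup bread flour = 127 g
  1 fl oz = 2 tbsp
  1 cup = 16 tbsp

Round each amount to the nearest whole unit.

milk: 37 g; buttermilk: 3 oz; shredded cheddar: 138 g; bread flour: 7 tbsp

Scaling factor: 44/24 = 11/6.
milk: (1 tbsp + 1 tsp = 4/3 tbsp) × 11/6 ÷ 16 tbsp/cup × 245 g/cup ≈ 37 g
buttermilk: 40 g × 11/6 ÷ 28.35 g/oz ≈ 3 oz
shredded cheddar: 2/3 cup × 11/6 × 113 g/cup ≈ 138 g
bread flour: 4 tbsp × 11/6 ≈ 7 tbsp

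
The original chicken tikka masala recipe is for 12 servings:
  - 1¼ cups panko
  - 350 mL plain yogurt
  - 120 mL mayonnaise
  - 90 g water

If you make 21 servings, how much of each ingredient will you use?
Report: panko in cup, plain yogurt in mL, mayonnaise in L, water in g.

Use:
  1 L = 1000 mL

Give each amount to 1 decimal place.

Scaling factor: 21/12 = 7/4 = 1.75.
panko: 1.25 cup × 7/4 ≈ 2.2 cup
plain yogurt: 350 mL × 7/4 = 612.5 mL
mayonnaise: 120 mL × 7/4 ÷ 1000 mL/L ≈ 0.2 L
water: 90 g × 7/4 = 157.5 g

panko: 2.2 cup; plain yogurt: 612.5 mL; mayonnaise: 0.2 L; water: 157.5 g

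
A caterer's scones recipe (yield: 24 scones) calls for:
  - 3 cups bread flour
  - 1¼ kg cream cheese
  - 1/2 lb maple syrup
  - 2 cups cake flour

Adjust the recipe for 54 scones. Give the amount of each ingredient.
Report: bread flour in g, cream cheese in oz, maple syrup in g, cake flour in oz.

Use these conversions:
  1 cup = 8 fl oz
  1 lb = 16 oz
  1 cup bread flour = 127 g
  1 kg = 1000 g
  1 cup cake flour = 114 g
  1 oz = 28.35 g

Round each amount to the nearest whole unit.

Scaling factor: 54/24 = 9/4 = 2.25.
bread flour: 3 cup × 9/4 × 127 g/cup ≈ 857 g
cream cheese: 1.25 kg × 9/4 × 1000 g/kg ÷ 28.35 g/oz ≈ 99 oz
maple syrup: 0.5 lb × 9/4 × 16 oz/lb × 28.35 g/oz ≈ 510 g
cake flour: 2 cup × 9/4 × 114 g/cup ÷ 28.35 g/oz ≈ 18 oz

bread flour: 857 g; cream cheese: 99 oz; maple syrup: 510 g; cake flour: 18 oz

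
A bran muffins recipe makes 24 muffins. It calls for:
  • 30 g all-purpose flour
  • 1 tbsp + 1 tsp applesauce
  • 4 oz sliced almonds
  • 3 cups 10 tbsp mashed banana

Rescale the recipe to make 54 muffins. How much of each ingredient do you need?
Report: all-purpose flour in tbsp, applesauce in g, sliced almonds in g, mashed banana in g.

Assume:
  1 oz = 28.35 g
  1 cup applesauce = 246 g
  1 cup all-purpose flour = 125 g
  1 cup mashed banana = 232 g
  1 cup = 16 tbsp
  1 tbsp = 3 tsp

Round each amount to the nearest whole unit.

all-purpose flour: 9 tbsp; applesauce: 46 g; sliced almonds: 255 g; mashed banana: 1892 g

Scaling factor: 54/24 = 9/4 = 2.25.
all-purpose flour: 30 g × 9/4 ÷ 125 g/cup × 16 tbsp/cup ≈ 9 tbsp
applesauce: (1 tbsp + 1 tsp = 4/3 tbsp) × 9/4 ÷ 16 tbsp/cup × 246 g/cup ≈ 46 g
sliced almonds: 4 oz × 9/4 × 28.35 g/oz ≈ 255 g
mashed banana: (3 cup + 10 tbsp = 3.625 cup) × 9/4 × 232 g/cup ≈ 1892 g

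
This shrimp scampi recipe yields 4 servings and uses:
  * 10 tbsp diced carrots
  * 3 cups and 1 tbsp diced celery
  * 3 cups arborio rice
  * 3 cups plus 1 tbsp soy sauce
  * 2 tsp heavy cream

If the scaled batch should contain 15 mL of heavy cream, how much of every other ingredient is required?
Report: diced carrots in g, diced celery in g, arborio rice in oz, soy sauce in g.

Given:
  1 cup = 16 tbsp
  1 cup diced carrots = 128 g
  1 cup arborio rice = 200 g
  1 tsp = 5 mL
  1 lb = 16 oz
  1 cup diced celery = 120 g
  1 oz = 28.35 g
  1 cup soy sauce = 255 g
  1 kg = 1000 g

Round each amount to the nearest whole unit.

diced carrots: 120 g; diced celery: 551 g; arborio rice: 32 oz; soy sauce: 1171 g

The original recipe has 10 mL of heavy cream, so the scaling factor is 15 ÷ 10 = 3/2 = 1.5.
diced carrots: 10 tbsp × 3/2 ÷ 16 tbsp/cup × 128 g/cup = 120 g
diced celery: (3 cup + 1 tbsp = 3.0625 cup) × 3/2 × 120 g/cup ≈ 551 g
arborio rice: 3 cup × 3/2 × 200 g/cup ÷ 28.35 g/oz ≈ 32 oz
soy sauce: (3 cup + 1 tbsp = 3.0625 cup) × 3/2 × 255 g/cup ≈ 1171 g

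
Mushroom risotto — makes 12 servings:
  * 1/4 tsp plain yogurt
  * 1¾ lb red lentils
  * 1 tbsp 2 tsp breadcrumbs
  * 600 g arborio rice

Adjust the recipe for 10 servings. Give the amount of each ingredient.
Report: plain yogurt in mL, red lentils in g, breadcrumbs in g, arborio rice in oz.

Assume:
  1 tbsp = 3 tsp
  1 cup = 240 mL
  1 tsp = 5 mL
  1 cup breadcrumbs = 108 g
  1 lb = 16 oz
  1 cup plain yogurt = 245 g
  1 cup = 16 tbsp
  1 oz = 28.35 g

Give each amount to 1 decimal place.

Scaling factor: 10/12 = 5/6.
plain yogurt: 0.25 tsp × 5/6 × 5 mL/tsp ≈ 1.0 mL
red lentils: 1.75 lb × 5/6 × 16 oz/lb × 28.35 g/oz = 661.5 g
breadcrumbs: (1 tbsp + 2 tsp = 5/3 tbsp) × 5/6 ÷ 16 tbsp/cup × 108 g/cup ≈ 9.4 g
arborio rice: 600 g × 5/6 ÷ 28.35 g/oz ≈ 17.6 oz

plain yogurt: 1.0 mL; red lentils: 661.5 g; breadcrumbs: 9.4 g; arborio rice: 17.6 oz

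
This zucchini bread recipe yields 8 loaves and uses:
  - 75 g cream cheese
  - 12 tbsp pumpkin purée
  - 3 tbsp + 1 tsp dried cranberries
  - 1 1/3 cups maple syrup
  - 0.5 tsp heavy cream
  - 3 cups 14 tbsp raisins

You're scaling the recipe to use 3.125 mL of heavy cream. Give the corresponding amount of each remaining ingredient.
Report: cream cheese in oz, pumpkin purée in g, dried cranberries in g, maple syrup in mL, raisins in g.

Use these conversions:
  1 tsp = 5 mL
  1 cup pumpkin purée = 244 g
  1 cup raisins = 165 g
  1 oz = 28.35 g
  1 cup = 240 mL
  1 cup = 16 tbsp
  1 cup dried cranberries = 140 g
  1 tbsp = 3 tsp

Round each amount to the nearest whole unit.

cream cheese: 3 oz; pumpkin purée: 229 g; dried cranberries: 36 g; maple syrup: 400 mL; raisins: 799 g

The original recipe has 2.5 mL of heavy cream, so the scaling factor is 3.125 ÷ 2.5 = 5/4 = 1.25.
cream cheese: 75 g × 5/4 ÷ 28.35 g/oz ≈ 3 oz
pumpkin purée: 12 tbsp × 5/4 ÷ 16 tbsp/cup × 244 g/cup ≈ 229 g
dried cranberries: (3 tbsp + 1 tsp = 10/3 tbsp) × 5/4 ÷ 16 tbsp/cup × 140 g/cup ≈ 36 g
maple syrup: 4/3 cup × 5/4 × 240 mL/cup = 400 mL
raisins: (3 cup + 14 tbsp = 3.875 cup) × 5/4 × 165 g/cup ≈ 799 g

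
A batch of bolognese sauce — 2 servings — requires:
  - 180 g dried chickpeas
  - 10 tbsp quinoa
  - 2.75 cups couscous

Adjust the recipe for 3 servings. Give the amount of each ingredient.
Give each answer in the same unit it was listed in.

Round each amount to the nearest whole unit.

Scaling factor: 3/2 = 1.5.
dried chickpeas: 180 g × 3/2 = 270 g
quinoa: 10 tbsp × 3/2 = 15 tbsp
couscous: 2.75 cup × 3/2 ≈ 4 cup

dried chickpeas: 270 g; quinoa: 15 tbsp; couscous: 4 cup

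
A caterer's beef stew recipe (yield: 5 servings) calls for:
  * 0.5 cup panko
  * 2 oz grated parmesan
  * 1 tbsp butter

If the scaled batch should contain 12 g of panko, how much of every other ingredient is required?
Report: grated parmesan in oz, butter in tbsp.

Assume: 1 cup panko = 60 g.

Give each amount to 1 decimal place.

The original recipe has 30 g of panko, so the scaling factor is 12 ÷ 30 = 2/5 = 0.4.
grated parmesan: 2 oz × 2/5 = 0.8 oz
butter: 1 tbsp × 2/5 = 0.4 tbsp

grated parmesan: 0.8 oz; butter: 0.4 tbsp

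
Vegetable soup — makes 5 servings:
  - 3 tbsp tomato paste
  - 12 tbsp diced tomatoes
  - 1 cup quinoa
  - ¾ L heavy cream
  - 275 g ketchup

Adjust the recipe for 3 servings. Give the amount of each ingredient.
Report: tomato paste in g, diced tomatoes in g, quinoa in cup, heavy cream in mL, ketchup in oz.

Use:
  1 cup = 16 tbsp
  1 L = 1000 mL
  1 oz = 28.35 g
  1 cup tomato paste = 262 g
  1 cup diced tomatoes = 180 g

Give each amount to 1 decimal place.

Scaling factor: 3/5 = 0.6.
tomato paste: 3 tbsp × 3/5 ÷ 16 tbsp/cup × 262 g/cup ≈ 29.5 g
diced tomatoes: 12 tbsp × 3/5 ÷ 16 tbsp/cup × 180 g/cup = 81.0 g
quinoa: 1 cup × 3/5 = 0.6 cup
heavy cream: 0.75 L × 3/5 × 1000 mL/L = 450.0 mL
ketchup: 275 g × 3/5 ÷ 28.35 g/oz ≈ 5.8 oz

tomato paste: 29.5 g; diced tomatoes: 81.0 g; quinoa: 0.6 cup; heavy cream: 450.0 mL; ketchup: 5.8 oz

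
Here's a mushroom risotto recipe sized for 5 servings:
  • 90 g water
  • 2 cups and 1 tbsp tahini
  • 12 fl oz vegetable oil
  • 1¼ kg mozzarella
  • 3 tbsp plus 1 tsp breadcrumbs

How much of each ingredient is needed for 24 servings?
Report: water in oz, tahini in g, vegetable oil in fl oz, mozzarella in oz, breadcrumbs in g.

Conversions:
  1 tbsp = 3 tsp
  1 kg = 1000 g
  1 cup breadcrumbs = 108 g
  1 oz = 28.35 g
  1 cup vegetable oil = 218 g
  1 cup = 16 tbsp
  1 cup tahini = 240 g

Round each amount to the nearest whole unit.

Scaling factor: 24/5 = 4.8.
water: 90 g × 24/5 ÷ 28.35 g/oz ≈ 15 oz
tahini: (2 cup + 1 tbsp = 2.0625 cup) × 24/5 × 240 g/cup = 2376 g
vegetable oil: 12 fl oz × 24/5 ≈ 58 fl oz
mozzarella: 1.25 kg × 24/5 × 1000 g/kg ÷ 28.35 g/oz ≈ 212 oz
breadcrumbs: (3 tbsp + 1 tsp = 10/3 tbsp) × 24/5 ÷ 16 tbsp/cup × 108 g/cup = 108 g

water: 15 oz; tahini: 2376 g; vegetable oil: 58 fl oz; mozzarella: 212 oz; breadcrumbs: 108 g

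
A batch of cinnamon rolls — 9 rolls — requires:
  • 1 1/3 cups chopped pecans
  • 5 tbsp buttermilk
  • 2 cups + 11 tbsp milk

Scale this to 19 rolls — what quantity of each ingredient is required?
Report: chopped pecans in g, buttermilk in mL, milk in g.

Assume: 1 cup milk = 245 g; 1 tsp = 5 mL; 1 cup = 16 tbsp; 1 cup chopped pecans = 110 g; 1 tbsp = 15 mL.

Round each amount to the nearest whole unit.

Scaling factor: 19/9.
chopped pecans: 4/3 cup × 19/9 × 110 g/cup ≈ 310 g
buttermilk: 5 tbsp × 19/9 × 15 mL/tbsp ≈ 158 mL
milk: (2 cup + 11 tbsp = 2.6875 cup) × 19/9 × 245 g/cup ≈ 1390 g

chopped pecans: 310 g; buttermilk: 158 mL; milk: 1390 g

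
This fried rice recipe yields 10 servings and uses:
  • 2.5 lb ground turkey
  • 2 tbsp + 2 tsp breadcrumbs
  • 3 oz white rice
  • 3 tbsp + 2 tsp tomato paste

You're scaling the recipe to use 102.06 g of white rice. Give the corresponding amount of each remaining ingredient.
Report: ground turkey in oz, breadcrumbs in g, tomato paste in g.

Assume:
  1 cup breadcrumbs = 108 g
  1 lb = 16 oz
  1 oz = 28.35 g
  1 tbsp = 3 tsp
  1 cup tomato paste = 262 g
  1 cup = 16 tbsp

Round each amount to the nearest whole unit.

The original recipe has 85.05 g of white rice, so the scaling factor is 102.06 ÷ 85.05 = 6/5 = 1.2.
ground turkey: 2.5 lb × 6/5 × 16 oz/lb = 48 oz
breadcrumbs: (2 tbsp + 2 tsp = 8/3 tbsp) × 6/5 ÷ 16 tbsp/cup × 108 g/cup ≈ 22 g
tomato paste: (3 tbsp + 2 tsp = 11/3 tbsp) × 6/5 ÷ 16 tbsp/cup × 262 g/cup ≈ 72 g

ground turkey: 48 oz; breadcrumbs: 22 g; tomato paste: 72 g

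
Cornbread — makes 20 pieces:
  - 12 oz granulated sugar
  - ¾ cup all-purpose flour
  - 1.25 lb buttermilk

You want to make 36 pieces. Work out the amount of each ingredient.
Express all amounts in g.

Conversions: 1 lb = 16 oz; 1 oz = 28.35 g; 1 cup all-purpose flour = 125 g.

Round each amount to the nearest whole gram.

Scaling factor: 36/20 = 9/5 = 1.8.
granulated sugar: 12 oz × 9/5 × 28.35 g/oz ≈ 612 g
all-purpose flour: 0.75 cup × 9/5 × 125 g/cup ≈ 169 g
buttermilk: 1.25 lb × 9/5 × 16 oz/lb × 28.35 g/oz ≈ 1021 g

granulated sugar: 612 g; all-purpose flour: 169 g; buttermilk: 1021 g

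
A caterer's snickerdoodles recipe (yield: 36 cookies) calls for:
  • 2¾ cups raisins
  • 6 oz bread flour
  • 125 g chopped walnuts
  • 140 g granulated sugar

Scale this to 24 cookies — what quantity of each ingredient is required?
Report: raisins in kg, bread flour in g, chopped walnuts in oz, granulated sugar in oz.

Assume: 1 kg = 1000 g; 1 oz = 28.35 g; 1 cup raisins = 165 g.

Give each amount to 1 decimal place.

Scaling factor: 24/36 = 2/3.
raisins: 2.75 cup × 2/3 × 165 g/cup ÷ 1000 g/kg ≈ 0.3 kg
bread flour: 6 oz × 2/3 × 28.35 g/oz = 113.4 g
chopped walnuts: 125 g × 2/3 ÷ 28.35 g/oz ≈ 2.9 oz
granulated sugar: 140 g × 2/3 ÷ 28.35 g/oz ≈ 3.3 oz

raisins: 0.3 kg; bread flour: 113.4 g; chopped walnuts: 2.9 oz; granulated sugar: 3.3 oz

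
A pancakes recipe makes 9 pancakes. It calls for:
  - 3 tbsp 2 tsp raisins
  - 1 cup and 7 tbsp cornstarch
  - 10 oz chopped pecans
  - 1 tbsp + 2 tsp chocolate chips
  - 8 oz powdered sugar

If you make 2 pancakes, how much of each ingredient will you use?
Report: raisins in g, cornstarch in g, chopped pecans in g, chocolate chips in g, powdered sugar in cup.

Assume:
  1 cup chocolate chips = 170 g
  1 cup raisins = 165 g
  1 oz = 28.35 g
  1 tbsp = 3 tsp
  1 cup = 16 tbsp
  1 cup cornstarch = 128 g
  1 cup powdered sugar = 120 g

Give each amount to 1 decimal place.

Scaling factor: 2/9.
raisins: (3 tbsp + 2 tsp = 11/3 tbsp) × 2/9 ÷ 16 tbsp/cup × 165 g/cup ≈ 8.4 g
cornstarch: (1 cup + 7 tbsp = 1.4375 cup) × 2/9 × 128 g/cup ≈ 40.9 g
chopped pecans: 10 oz × 2/9 × 28.35 g/oz = 63.0 g
chocolate chips: (1 tbsp + 2 tsp = 5/3 tbsp) × 2/9 ÷ 16 tbsp/cup × 170 g/cup ≈ 3.9 g
powdered sugar: 8 oz × 2/9 × 28.35 g/oz ÷ 120 g/cup ≈ 0.4 cup

raisins: 8.4 g; cornstarch: 40.9 g; chopped pecans: 63.0 g; chocolate chips: 3.9 g; powdered sugar: 0.4 cup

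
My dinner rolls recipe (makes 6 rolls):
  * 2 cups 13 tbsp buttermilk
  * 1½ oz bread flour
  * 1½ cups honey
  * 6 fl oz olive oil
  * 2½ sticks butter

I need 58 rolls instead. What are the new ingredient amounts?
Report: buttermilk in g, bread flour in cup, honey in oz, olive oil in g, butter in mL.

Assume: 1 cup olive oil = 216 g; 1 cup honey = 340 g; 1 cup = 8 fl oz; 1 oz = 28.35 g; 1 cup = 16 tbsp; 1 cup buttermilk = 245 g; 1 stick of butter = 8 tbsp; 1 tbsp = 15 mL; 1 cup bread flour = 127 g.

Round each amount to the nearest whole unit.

Scaling factor: 58/6 = 29/3.
buttermilk: (2 cup + 13 tbsp = 2.8125 cup) × 29/3 × 245 g/cup ≈ 6661 g
bread flour: 1.5 oz × 29/3 × 28.35 g/oz ÷ 127 g/cup ≈ 3 cup
honey: 1.5 cup × 29/3 × 340 g/cup ÷ 28.35 g/oz ≈ 174 oz
olive oil: 6 fl oz × 29/3 ÷ 8 fl oz/cup × 216 g/cup = 1566 g
butter: 2.5 stick × 29/3 × 8 tbsp/stick × 15 mL/tbsp = 2900 mL

buttermilk: 6661 g; bread flour: 3 cup; honey: 174 oz; olive oil: 1566 g; butter: 2900 mL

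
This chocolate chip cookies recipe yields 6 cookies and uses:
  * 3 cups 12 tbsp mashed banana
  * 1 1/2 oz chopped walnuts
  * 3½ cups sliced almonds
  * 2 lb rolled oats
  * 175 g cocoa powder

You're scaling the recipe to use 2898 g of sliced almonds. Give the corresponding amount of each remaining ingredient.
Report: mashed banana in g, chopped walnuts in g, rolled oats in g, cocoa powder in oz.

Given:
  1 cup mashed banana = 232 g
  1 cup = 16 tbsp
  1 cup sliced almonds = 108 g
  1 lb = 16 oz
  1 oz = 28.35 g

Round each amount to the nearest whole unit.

mashed banana: 6670 g; chopped walnuts: 326 g; rolled oats: 6955 g; cocoa powder: 47 oz

The original recipe has 378 g of sliced almonds, so the scaling factor is 2898 ÷ 378 = 23/3.
mashed banana: (3 cup + 12 tbsp = 3.75 cup) × 23/3 × 232 g/cup = 6670 g
chopped walnuts: 1.5 oz × 23/3 × 28.35 g/oz ≈ 326 g
rolled oats: 2 lb × 23/3 × 16 oz/lb × 28.35 g/oz ≈ 6955 g
cocoa powder: 175 g × 23/3 ÷ 28.35 g/oz ≈ 47 oz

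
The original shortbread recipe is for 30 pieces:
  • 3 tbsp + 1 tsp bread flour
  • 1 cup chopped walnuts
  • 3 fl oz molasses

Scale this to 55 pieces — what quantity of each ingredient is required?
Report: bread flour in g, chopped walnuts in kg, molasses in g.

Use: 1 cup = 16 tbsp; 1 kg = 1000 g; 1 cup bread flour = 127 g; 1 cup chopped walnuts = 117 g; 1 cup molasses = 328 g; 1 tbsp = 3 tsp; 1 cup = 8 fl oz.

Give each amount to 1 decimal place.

bread flour: 48.5 g; chopped walnuts: 0.2 kg; molasses: 225.5 g

Scaling factor: 55/30 = 11/6.
bread flour: (3 tbsp + 1 tsp = 10/3 tbsp) × 11/6 ÷ 16 tbsp/cup × 127 g/cup ≈ 48.5 g
chopped walnuts: 1 cup × 11/6 × 117 g/cup ÷ 1000 g/kg ≈ 0.2 kg
molasses: 3 fl oz × 11/6 ÷ 8 fl oz/cup × 328 g/cup = 225.5 g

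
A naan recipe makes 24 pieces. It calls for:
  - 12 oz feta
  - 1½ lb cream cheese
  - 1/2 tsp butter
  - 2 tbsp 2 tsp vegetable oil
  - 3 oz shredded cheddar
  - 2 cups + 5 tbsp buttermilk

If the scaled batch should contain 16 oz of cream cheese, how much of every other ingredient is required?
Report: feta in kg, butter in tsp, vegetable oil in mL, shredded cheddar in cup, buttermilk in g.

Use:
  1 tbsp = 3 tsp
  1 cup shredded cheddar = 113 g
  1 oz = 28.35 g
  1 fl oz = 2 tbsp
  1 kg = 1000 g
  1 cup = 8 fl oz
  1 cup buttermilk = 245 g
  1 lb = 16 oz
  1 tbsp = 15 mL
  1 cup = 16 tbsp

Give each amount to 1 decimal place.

The original recipe has 24 oz of cream cheese, so the scaling factor is 16 ÷ 24 = 2/3.
feta: 12 oz × 2/3 × 28.35 g/oz ÷ 1000 g/kg ≈ 0.2 kg
butter: 0.5 tsp × 2/3 ≈ 0.3 tsp
vegetable oil: (2 tbsp + 2 tsp = 8/3 tbsp) × 2/3 × 15 mL/tbsp ≈ 26.7 mL
shredded cheddar: 3 oz × 2/3 × 28.35 g/oz ÷ 113 g/cup ≈ 0.5 cup
buttermilk: (2 cup + 5 tbsp = 2.3125 cup) × 2/3 × 245 g/cup ≈ 377.7 g

feta: 0.2 kg; butter: 0.3 tsp; vegetable oil: 26.7 mL; shredded cheddar: 0.5 cup; buttermilk: 377.7 g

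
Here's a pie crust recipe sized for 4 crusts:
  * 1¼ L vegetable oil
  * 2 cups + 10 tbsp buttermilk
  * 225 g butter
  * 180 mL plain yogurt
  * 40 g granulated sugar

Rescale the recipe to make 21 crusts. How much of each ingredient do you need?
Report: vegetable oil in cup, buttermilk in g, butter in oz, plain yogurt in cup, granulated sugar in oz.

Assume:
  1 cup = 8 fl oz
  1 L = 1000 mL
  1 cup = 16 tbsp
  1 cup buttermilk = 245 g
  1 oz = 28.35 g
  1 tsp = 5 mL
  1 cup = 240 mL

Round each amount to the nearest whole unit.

Scaling factor: 21/4 = 5.25.
vegetable oil: 1.25 L × 21/4 × 1000 mL/L ÷ 240 mL/cup ≈ 27 cup
buttermilk: (2 cup + 10 tbsp = 2.625 cup) × 21/4 × 245 g/cup ≈ 3376 g
butter: 225 g × 21/4 ÷ 28.35 g/oz ≈ 42 oz
plain yogurt: 180 mL × 21/4 ÷ 240 mL/cup ≈ 4 cup
granulated sugar: 40 g × 21/4 ÷ 28.35 g/oz ≈ 7 oz

vegetable oil: 27 cup; buttermilk: 3376 g; butter: 42 oz; plain yogurt: 4 cup; granulated sugar: 7 oz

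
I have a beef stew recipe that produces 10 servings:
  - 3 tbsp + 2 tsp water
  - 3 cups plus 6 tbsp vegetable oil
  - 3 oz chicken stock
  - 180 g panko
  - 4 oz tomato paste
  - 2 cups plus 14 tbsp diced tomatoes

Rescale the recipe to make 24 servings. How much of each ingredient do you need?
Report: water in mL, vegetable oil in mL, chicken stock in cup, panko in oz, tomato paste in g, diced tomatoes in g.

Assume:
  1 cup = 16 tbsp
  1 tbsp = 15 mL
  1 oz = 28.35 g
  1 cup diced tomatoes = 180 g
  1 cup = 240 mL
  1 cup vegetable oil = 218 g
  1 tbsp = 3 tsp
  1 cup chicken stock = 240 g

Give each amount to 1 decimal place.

Scaling factor: 24/10 = 12/5 = 2.4.
water: (3 tbsp + 2 tsp = 11/3 tbsp) × 12/5 × 15 mL/tbsp = 132.0 mL
vegetable oil: (3 cup + 6 tbsp = 3.375 cup) × 12/5 × 240 mL/cup = 1944.0 mL
chicken stock: 3 oz × 12/5 × 28.35 g/oz ÷ 240 g/cup ≈ 0.9 cup
panko: 180 g × 12/5 ÷ 28.35 g/oz ≈ 15.2 oz
tomato paste: 4 oz × 12/5 × 28.35 g/oz ≈ 272.2 g
diced tomatoes: (2 cup + 14 tbsp = 2.875 cup) × 12/5 × 180 g/cup = 1242.0 g

water: 132.0 mL; vegetable oil: 1944.0 mL; chicken stock: 0.9 cup; panko: 15.2 oz; tomato paste: 272.2 g; diced tomatoes: 1242.0 g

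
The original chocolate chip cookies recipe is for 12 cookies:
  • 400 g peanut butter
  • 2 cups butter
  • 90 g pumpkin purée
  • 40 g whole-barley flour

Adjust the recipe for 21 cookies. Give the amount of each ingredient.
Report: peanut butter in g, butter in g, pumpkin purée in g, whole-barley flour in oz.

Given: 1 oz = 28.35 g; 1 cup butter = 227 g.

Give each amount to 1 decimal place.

Scaling factor: 21/12 = 7/4 = 1.75.
peanut butter: 400 g × 7/4 = 700.0 g
butter: 2 cup × 7/4 × 227 g/cup = 794.5 g
pumpkin purée: 90 g × 7/4 = 157.5 g
whole-barley flour: 40 g × 7/4 ÷ 28.35 g/oz ≈ 2.5 oz

peanut butter: 700.0 g; butter: 794.5 g; pumpkin purée: 157.5 g; whole-barley flour: 2.5 oz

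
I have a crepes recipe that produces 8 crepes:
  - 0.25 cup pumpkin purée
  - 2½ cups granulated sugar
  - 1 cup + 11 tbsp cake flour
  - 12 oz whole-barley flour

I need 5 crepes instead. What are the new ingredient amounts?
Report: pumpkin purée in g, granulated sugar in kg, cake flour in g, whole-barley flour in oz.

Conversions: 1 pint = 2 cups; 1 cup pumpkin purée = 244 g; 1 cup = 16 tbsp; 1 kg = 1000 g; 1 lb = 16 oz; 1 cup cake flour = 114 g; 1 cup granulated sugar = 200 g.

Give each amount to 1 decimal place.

pumpkin purée: 38.1 g; granulated sugar: 0.3 kg; cake flour: 120.2 g; whole-barley flour: 7.5 oz

Scaling factor: 5/8 = 0.625.
pumpkin purée: 0.25 cup × 5/8 × 244 g/cup ≈ 38.1 g
granulated sugar: 2.5 cup × 5/8 × 200 g/cup ÷ 1000 g/kg ≈ 0.3 kg
cake flour: (1 cup + 11 tbsp = 1.6875 cup) × 5/8 × 114 g/cup ≈ 120.2 g
whole-barley flour: 12 oz × 5/8 = 7.5 oz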